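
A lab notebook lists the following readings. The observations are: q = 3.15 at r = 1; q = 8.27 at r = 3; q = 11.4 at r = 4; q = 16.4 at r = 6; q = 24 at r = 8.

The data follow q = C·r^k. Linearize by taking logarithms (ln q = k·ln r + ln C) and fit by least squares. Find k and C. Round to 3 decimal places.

k = 0.961, C = 3.042

Taking logs, ln q = k·ln r + ln C, so regress ln q on ln r.
Σln r = 6.3561, Σ(ln r)² = 10.6632, Σln q = 11.6690, Σln r·ln q = 17.3153.
Equations: 10.6632·k + 6.3561·ln C = 17.3153;  6.3561·k + 5·ln C = 11.6690.
Δ = 10.6632·5 − (6.3561)² = 12.9161; k = (17.3153·5 − 6.3561·11.6690)/12.9161 = 0.96060, ln C = (10.6632·11.6690 − 6.3561·17.3153)/12.9161 = 1.11266, so C = exp(1.11266) = 3.04245.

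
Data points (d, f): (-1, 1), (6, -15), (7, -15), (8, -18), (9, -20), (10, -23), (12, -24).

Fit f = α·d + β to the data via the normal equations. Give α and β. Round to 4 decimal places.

Forming MᵀM = [[475, 51]; [51, 7]] and Mᵀf = [-1038, -114]ᵀ gives MᵀM·[α, β]ᵀ = Mᵀf.
det = 475·7 − 51² = 724.
α = ((-1038)·7 − 51·(-114))/724 = -363/181; β = (475·(-114) − 51·(-1038))/724 = -303/181.

α = -2.0055, β = -1.6740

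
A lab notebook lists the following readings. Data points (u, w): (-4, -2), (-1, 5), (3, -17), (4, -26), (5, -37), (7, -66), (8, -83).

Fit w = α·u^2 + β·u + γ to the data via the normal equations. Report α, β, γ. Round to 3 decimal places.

α = -0.946, β = -3.034, γ = 1.567

Normal-equation sums: Σu^2·u^2 = 7716, Σu^2·u = 1006, Σu^2 = 180, Σu·u = 180, Σu = 22, Σ1 = 7.
And Σu^2·w = -10067, Σu·w = -1463, Σw = -226.
So MᵀM·[α, β, γ]ᵀ = Mᵀw: [[7716, 1006, 180]; [1006, 180, 22]; [180, 22, 7]]·[α, β, γ]ᵀ = [-10067, -1463, -226]ᵀ.
Solving the 3×3 system (Gaussian elimination) gives α = -491229/519442, β = -1575995/519442, γ = 407087/259721.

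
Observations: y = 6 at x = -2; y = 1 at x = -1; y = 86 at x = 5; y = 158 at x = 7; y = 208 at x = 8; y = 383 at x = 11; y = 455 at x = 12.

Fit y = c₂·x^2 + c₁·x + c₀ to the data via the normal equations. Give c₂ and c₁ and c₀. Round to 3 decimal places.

c₂ = 2.981, c₁ = 2.149, c₀ = -0.728

Compute the Gram sums: Σx^2·x^2 = 42516, Σx^2·x = 4030, Σx^2 = 408, Σx·x = 408, Σx = 40, Σ1 = 7.
For Mᵀy: Σx^2·y = 135092, Σx·y = 12860, Σy = 1297.
Inverting the 3×3 Gram matrix, [c₂, c₁, c₀]ᵀ = [2485686/833921, 1792150/833921, -12919/17743]ᵀ.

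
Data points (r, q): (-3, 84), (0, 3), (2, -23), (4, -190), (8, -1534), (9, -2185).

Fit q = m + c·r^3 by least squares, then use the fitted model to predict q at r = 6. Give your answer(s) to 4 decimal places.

q̂ = -645.8341

AᵀA·[m, c]ᵀ = Aᵀq reads: 6·m + 1286·c = -3845;  1286·m + 798474·c = -2392885.
Δ = 6·798474 − 1286² = 3137048.
m = ((-3845)·798474 − 1286·(-2392885))/3137048 = 1779395/784262; c = (6·(-2392885) − 1286·(-3845))/3137048 = -1176580/392131.
At r = 6: q̂ = (1779395/784262)·(1) + (-1176580/392131)·(216) = -506503165/784262.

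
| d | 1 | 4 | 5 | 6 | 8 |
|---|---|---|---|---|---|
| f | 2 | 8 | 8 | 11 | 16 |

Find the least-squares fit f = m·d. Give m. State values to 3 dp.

m = 1.887

Sums needed: Σd·d = 142.
For Aᵀf: Σd·f = 268.
Normal equations: [[142]]·[m]ᵀ = [268]ᵀ.
m = 268/142 = 1.88732.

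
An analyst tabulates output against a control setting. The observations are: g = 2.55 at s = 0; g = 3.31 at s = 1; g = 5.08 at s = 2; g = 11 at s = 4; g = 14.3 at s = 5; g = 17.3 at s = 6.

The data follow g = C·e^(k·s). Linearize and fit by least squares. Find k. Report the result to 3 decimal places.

k = 0.337

Let Y = ln g. Fitting Y = k·s + ln C by least squares:
Over the data: Σs = 18.0000, Σ(s)² = 82.0000, Σln g = 11.6672, Σs·ln g = 44.4447.
Normal system: [[82.0000, 18.0000]; [18.0000, 6]]·[k, ln C]ᵀ = [44.4447, 11.6672]ᵀ.
Δ = 82.0000·6 − (18.0000)² = 168.0000; k = (44.4447·6 − 18.0000·11.6672)/168.0000 = 0.33725, ln C = (82.0000·11.6672 − 18.0000·44.4447)/168.0000 = 0.93278.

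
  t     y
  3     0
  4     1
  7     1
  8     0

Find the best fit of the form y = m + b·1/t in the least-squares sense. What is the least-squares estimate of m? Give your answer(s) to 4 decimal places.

Entries of AᵀA: Σ1 = 4, Σ1/t = 143/168, Σ1/t·1/t = 5917/28224.
For Aᵀy: Σy = 2, Σ1/t·y = 11/28.
Normal equations: [[4, 143/168]; [143/168, 5917/28224]]·[m, b]ᵀ = [2, 11/28]ᵀ.
det = 4·(5917/28224) − (143/168)² = 1073/9408.
m = (2·(5917/28224) − (143/168)·(11/28))/(1073/9408) = 2396/3219; b = (4·(11/28) − (143/168)·2)/(1073/9408) = -1232/1073.

m = 0.7443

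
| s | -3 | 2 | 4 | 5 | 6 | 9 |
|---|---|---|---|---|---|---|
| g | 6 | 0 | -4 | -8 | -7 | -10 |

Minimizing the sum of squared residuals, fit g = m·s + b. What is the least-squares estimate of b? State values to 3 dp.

b = 1.620

Compute the Gram sums: Σs·s = 171, Σs = 23, Σ1 = 6.
And Σs·g = -206, Σg = -23.
Normal equations: [[171, 23]; [23, 6]]·[m, b]ᵀ = [-206, -23]ᵀ.
Determinant 171·6 − 23² = 497.
m = ((-206)·6 − 23·(-23))/497 = -101/71; b = (171·(-23) − 23·(-206))/497 = 115/71.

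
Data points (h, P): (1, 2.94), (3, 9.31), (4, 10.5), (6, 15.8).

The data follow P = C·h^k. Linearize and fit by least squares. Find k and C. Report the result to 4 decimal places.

Taking logs, ln P = k·ln h + ln C, so regress ln P on ln h.
AᵀA = [[6.3392, 4.2767]; [4.2767, 4]], rhs = [10.6561, 8.4209]ᵀ  (here Σln h = 4.2767, Σ(ln h)² = 6.3392, Σln P = 8.4209, Σln h·ln P = 10.6561).
Slope k = (n·Σln h·ln P − Σln h·Σln P)/(n·Σ(ln h)² − (Σln h)²) = (4·10.6561 − 4.2767·8.4209)/7.0668 = 0.93550; ln C = (Σln P − k·Σln h)/n = 1.10501, so C = exp(1.10501) = 3.01926.

k = 0.9355, C = 3.0193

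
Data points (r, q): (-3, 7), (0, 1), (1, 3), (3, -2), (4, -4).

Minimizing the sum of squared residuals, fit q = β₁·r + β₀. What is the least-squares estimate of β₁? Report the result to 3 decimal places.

MᵀM·[β₁, β₀]ᵀ = Mᵀq reads: 35·β₁ + 5·β₀ = -40;  5·β₁ + 5·β₀ = 5.
(Σr·r = 35, Σr = 5, Σ1 = 5, Σr·q = -40, Σq = 5.)
Determinant 35·5 − 5² = 150.
β₁ = ((-40)·5 − 5·5)/150 = -3/2; β₀ = (35·5 − 5·(-40))/150 = 5/2.

β₁ = -1.500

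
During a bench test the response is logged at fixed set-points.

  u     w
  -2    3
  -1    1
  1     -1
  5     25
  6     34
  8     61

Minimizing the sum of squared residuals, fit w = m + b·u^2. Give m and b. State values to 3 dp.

The normal system AᵀA·[m, b]ᵀ = Aᵀw is [[6, 131]; [131, 6035]]·[m, b]ᵀ = [123, 5765]ᵀ.
Determinant 6·6035 − 131² = 19049.
m = (123·6035 − 131·5765)/19049 = -12910/19049; b = (6·5765 − 131·123)/19049 = 18477/19049.

m = -0.678, b = 0.970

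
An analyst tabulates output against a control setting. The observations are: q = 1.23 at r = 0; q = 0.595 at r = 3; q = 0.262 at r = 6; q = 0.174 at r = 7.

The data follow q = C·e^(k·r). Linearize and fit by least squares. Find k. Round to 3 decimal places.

Linearized form: ln q = k·r + ln C. From the 4 transformed points,
XᵀX = [[94.0000, 16.0000]; [16.0000, 4]], rhs = [-21.8349, -3.4003]ᵀ  (here Σr = 16.0000, Σ(r)² = 94.0000, Σln q = -3.4003, Σr·ln q = -21.8349).
Solving (det = 120.0000): k = -0.27446, ln C = 0.24777.

k = -0.274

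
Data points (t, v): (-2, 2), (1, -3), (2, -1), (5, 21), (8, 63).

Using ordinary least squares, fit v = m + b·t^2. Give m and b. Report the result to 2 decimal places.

m = -4.01, b = 1.04

Normal-equation sums: Σ1 = 5, Σt^2 = 98, Σt^2·t^2 = 4754.
Right-hand side: Σv = 82, Σt^2·v = 4558.
So AᵀA·[m, b]ᵀ = Aᵀv: [[5, 98]; [98, 4754]]·[m, b]ᵀ = [82, 4558]ᵀ.
Eliminating b: 4754·(row 1) − 98·(row 2) gives 14166·m = 4754·82 − 98·4558 = -56856, so m = -9476/2361.
Then b = (4558 − 98·(-9476/2361))/4754 = 2459/2361.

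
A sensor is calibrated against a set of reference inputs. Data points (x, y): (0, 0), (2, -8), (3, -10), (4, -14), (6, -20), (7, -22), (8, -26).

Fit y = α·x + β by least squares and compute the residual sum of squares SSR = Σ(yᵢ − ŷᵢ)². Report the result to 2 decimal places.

SSR = 2.68

Entries of MᵀM: Σx·x = 178, Σx = 30, Σ1 = 7.
For Mᵀy: Σx·y = -584, Σy = -100.
Eliminating β: 7·(row 1) − 30·(row 2) gives 346·α = 7·(-584) − 30·(-100) = -1088, so α = -544/173.
Then β = ((-100) − 30·(-544/173))/7 = -140/173.
Residuals: 140/173, -156/173, 42/173, -106/173, -56/173, 142/173, -6/173; SSR = 464/173.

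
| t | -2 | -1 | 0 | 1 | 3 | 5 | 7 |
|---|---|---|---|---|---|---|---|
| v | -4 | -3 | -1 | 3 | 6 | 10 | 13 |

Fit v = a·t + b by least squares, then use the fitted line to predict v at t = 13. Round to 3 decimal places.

With design matrix A, AᵀA = [[89, 13]; [13, 7]] and Aᵀv = [173, 24]ᵀ.
Δ = 89·7 − 13² = 454.
a = (173·7 − 13·24)/454 = 899/454; b = (89·24 − 13·173)/454 = -113/454.
At t = 13: v̂ = (899/454)·(13) + (-113/454)·(1) = 5787/227.

v̂ = 25.493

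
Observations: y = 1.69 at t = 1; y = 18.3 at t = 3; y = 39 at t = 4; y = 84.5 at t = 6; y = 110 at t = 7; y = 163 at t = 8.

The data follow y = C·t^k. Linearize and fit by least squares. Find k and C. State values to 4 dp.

With ln yᵢ as the transformed response and ln tᵢ as the regressor:
Σln t = 8.3020, Σ(ln t)² = 14.4498, Σln y = 21.3262, Σln t·ln y = 35.9608.
Normal system: [[14.4498, 8.3020]; [8.3020, 6]]·[k, ln C]ᵀ = [35.9608, 21.3262]ᵀ.
Δ = 14.4498·6 − (8.3020)² = 17.7753; k = (35.9608·6 − 8.3020·21.3262)/17.7753 = 2.17799, ln C = (14.4498·21.3262 − 8.3020·35.9608)/17.7753 = 0.54075, so C = exp(0.54075) = 1.71729.

k = 2.1780, C = 1.7173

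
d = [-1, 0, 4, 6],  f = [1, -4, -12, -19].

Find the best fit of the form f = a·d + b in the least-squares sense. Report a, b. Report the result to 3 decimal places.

Compute the Gram sums: Σd·d = 53, Σd = 9, Σ1 = 4.
For Mᵀf: Σd·f = -163, Σf = -34.
MᵀM·[a, b]ᵀ = Mᵀf becomes [[53, 9]; [9, 4]]·[a, b]ᵀ = [-163, -34]ᵀ.
Δ = 53·4 − 9² = 131.
a = ((-163)·4 − 9·(-34))/131 = -346/131; b = (53·(-34) − 9·(-163))/131 = -335/131.

a = -2.641, b = -2.557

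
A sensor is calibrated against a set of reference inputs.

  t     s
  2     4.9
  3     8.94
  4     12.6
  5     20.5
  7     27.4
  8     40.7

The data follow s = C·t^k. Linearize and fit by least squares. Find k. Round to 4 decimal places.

Taking logs, ln s = k·ln t + ln C, so regress ln s on ln t.
Σln t = 8.8128, Σ(ln t)² = 14.3101, Σln s = 16.3507, Σln t·ln s = 26.0307.
Equations: 14.3101·k + 8.8128·ln C = 26.0307;  8.8128·k + 6·ln C = 16.3507.
Δ = 14.3101·6 − (8.8128)² = 8.1947; k = (26.0307·6 − 8.8128·16.3507)/8.1947 = 1.47512, ln C = (14.3101·16.3507 − 8.8128·26.0307)/8.1947 = 0.55844.

k = 1.4751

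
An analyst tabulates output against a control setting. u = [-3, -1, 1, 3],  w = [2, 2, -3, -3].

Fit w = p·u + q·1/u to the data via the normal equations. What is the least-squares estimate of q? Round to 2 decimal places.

Forming MᵀM = [[20, 4]; [4, 20/9]] and Mᵀw = [-20, -20/3]ᵀ gives MᵀM·[p, q]ᵀ = Mᵀw.
det = 20·(20/9) − 4² = 256/9.
p = ((-20)·(20/9) − 4·(-20/3))/(256/9) = -5/8; q = (20·(-20/3) − 4·(-20))/(256/9) = -15/8.

q = -1.88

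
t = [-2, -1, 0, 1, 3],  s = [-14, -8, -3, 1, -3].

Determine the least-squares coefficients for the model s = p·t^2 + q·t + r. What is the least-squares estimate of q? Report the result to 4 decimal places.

Compute the Gram sums: Σt^2·t^2 = 99, Σt^2·t = 19, Σt^2 = 15, Σt·t = 15, Σt = 1, Σ1 = 5.
And Σt^2·s = -90, Σt·s = 28, Σs = -27.
So XᵀX·[p, q, r]ᵀ = Xᵀs: [[99, 19, 15]; [19, 15, 1]; [15, 1, 5]]·[p, q, r]ᵀ = [-90, 28, -27]ᵀ.
Inverting the 3×3 Gram matrix, [p, q, r]ᵀ = [-1669/1358, 4869/1358, -1650/679]ᵀ.

q = 3.5854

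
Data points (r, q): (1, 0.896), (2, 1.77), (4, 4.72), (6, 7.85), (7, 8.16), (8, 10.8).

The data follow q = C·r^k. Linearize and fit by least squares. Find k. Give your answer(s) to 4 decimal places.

k = 1.2059

Taking logs, ln q = k·ln r + ln C, so regress ln q on ln r.
Over the data: Σln r = 7.8966, Σ(ln r)² = 13.7233, Σln q = 8.5523, Σln r·ln q = 15.2720.
Normal system: [[13.7233, 7.8966]; [7.8966, 6]]·[k, ln C]ᵀ = [15.2720, 8.5523]ᵀ.
Slope k = (n·Σln r·ln q − Σln r·Σln q)/(n·Σ(ln r)² − (Σln r)²) = (6·15.2720 − 7.8966·8.5523)/19.9843 = 1.20588; ln C = (Σln q − k·Σln r)/n = -0.16168.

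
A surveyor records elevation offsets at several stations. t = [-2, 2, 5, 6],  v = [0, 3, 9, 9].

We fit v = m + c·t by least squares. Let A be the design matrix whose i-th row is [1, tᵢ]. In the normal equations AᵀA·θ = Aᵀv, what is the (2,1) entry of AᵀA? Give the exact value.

11

Row 2 ↔ basis t, column 1 ↔ basis 1, so (AᵀA)_{2,1} = Σᵢ t = (-2)·(1) + (2)·(1) + (5)·(1) + (6)·(1) = 11.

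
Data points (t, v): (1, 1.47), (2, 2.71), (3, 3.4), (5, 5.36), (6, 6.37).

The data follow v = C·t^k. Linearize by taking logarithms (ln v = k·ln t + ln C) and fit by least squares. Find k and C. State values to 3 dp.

Linearized form: ln v = k·ln t + ln C. From the 5 transformed points,
AᵀA = [[7.4881, 5.1930]; [5.1930, 5]], rhs = [8.0553, 6.1365]ᵀ  (here Σln t = 5.1930, Σ(ln t)² = 7.4881, Σln v = 6.1365, Σln t·ln v = 8.0553).
Δ = 7.4881·5 − (5.1930)² = 10.4737; k = (8.0553·5 − 5.1930·6.1365)/10.4737 = 0.80293, ln C = (7.4881·6.1365 − 5.1930·8.0553)/10.4737 = 0.39339, so C = exp(0.39339) = 1.48200.

k = 0.803, C = 1.482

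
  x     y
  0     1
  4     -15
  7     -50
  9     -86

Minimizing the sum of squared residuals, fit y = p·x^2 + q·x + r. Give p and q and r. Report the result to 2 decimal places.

p = -1.15, q = 0.69, r = 0.92

Compute the Gram sums: Σx^2·x^2 = 9218, Σx^2·x = 1136, Σx^2 = 146, Σx·x = 146, Σx = 20, Σ1 = 4.
Moment sums: Σx^2·y = -9656, Σx·y = -1184, Σy = -150.
Normal equations: [[9218, 1136, 146]; [1136, 146, 20]; [146, 20, 4]]·[p, q, r]ᵀ = [-9656, -1184, -150]ᵀ.
Inverting the 3×3 Gram matrix, [p, q, r]ᵀ = [-2687/2343, 1610/2343, 721/781]ᵀ.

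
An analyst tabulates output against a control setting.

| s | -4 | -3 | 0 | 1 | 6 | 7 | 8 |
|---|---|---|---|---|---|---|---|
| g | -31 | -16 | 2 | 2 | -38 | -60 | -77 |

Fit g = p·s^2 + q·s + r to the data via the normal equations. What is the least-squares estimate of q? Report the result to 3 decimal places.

Entries of AᵀA: Σs^2·s^2 = 8131, Σs^2·s = 981, Σs^2 = 175, Σs·s = 175, Σs = 15, Σ1 = 7.
Moment sums: Σs^2·g = -9874, Σs·g = -1090, Σg = -218.
Row-reducing yields p = -445460/296337, q = 199204/98779, r = 627122/296337.

q = 2.017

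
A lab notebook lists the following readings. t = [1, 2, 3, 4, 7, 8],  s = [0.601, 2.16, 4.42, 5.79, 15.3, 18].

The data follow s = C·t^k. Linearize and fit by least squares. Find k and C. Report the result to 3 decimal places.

k = 1.618, C = 0.656

With ln sᵢ as the transformed response and ln tᵢ as the regressor:
Σln t = 7.2034, Σ(ln t)² = 11.7199, Σln s = 9.1214, Σln t·ln s = 15.9195.
Normal system: [[11.7199, 7.2034]; [7.2034, 6]]·[k, ln C]ᵀ = [15.9195, 9.1214]ᵀ.
Slope k = (n·Σln t·ln s − Σln t·Σln s)/(n·Σ(ln t)² − (Σln t)²) = (6·15.9195 − 7.2034·9.1214)/18.4301 = 1.61755; ln C = (Σln s − k·Σln t)/n = -0.42174, so C = exp(-0.42174) = 0.65590.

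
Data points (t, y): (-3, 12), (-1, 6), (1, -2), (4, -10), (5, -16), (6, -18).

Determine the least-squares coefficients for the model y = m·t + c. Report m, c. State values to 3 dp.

Normal-equation sums: Σt·t = 88, Σt = 12, Σ1 = 6.
Moment sums: Σt·y = -272, Σy = -28.
AᵀA·[m, c]ᵀ = Aᵀy becomes [[88, 12]; [12, 6]]·[m, c]ᵀ = [-272, -28]ᵀ.
Determinant 88·6 − 12² = 384.
m = ((-272)·6 − 12·(-28))/384 = -27/8; c = (88·(-28) − 12·(-272))/384 = 25/12.

m = -3.375, c = 2.083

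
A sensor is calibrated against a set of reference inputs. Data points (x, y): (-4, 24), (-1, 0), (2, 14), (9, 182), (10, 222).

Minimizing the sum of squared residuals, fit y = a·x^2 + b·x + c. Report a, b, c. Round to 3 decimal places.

Sums needed: Σx^2·x^2 = 16834, Σx^2·x = 1672, Σx^2 = 202, Σx·x = 202, Σx = 16, Σ1 = 5.
Right-hand side: Σx^2·y = 37382, Σx·y = 3790, Σy = 442.
So MᵀM·[a, b, c]ᵀ = Mᵀy: [[16834, 1672, 202]; [1672, 202, 16]; [202, 16, 5]]·[a, b, c]ᵀ = [37382, 3790, 442]ᵀ.
Inverting the 3×3 Gram matrix, [a, b, c]ᵀ = [634981/320079, 723761/320079, 108572/106693]ᵀ.

a = 1.984, b = 2.261, c = 1.018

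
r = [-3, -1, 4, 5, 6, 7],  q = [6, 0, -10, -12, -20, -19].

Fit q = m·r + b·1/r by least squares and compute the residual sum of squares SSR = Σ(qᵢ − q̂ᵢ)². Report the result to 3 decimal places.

SSR = 17.203

Entries of XᵀX: Σr·r = 136, Σr·1/r = 6, Σ1/r·1/r = 222581/176400.
Right-hand side: Σr·q = -371, Σ1/r·q = -2719/210.
Δ = 136·(222581/176400) − 6² = 2990077/22050.
m = ((-371)·(222581/176400) − 6·(-2719/210))/(2990077/22050) = -68873791/23920616; b = (136·(-2719/210) − 6·(-371))/(2990077/22050) = 10255980/2990077.
Residuals: -35748397/23920616, 13174049/23920616, 3944261/5980154, 40911995/23920616, -39422107/11960308, 15903713/23920616; SSR = 411508971/23920616.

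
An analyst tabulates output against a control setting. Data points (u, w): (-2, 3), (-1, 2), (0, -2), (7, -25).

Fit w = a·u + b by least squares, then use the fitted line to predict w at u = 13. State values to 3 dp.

ŵ = -44.140

Entries of XᵀX: Σu·u = 54, Σu = 4, Σ1 = 4.
For Xᵀw: Σu·w = -183, Σw = -22.
XᵀX·[a, b]ᵀ = Xᵀw becomes [[54, 4]; [4, 4]]·[a, b]ᵀ = [-183, -22]ᵀ.
det = 54·4 − 4² = 200.
a = ((-183)·4 − 4·(-22))/200 = -161/50; b = (54·(-22) − 4·(-183))/200 = -57/25.
At u = 13: ŵ = (-161/50)·(13) + (-57/25)·(1) = -2207/50.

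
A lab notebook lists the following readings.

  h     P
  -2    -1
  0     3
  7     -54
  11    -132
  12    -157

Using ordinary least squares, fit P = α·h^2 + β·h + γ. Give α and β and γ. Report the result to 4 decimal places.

Sums needed: Σh^2·h^2 = 37794, Σh^2·h = 3394, Σh^2 = 318, Σh·h = 318, Σh = 28, Σ1 = 5.
For AᵀP: Σh^2·P = -41230, Σh·P = -3712, ΣP = -341.
So AᵀA·[α, β, γ]ᵀ = AᵀP: [[37794, 3394, 318]; [3394, 318, 28]; [318, 28, 5]]·[α, β, γ]ᵀ = [-41230, -3712, -341]ᵀ.
Inverting the 3×3 Gram matrix, [α, β, γ]ᵀ = [-151627/143588, -88079/143588, 172009/71794]ᵀ.

α = -1.0560, β = -0.6134, γ = 2.3959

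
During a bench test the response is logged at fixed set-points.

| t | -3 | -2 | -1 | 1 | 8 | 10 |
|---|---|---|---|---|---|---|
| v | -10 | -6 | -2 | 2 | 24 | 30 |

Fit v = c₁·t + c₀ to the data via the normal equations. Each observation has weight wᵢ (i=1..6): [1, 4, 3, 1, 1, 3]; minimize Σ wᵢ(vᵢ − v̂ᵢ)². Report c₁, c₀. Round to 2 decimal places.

Normal-equation sums: Σwᵢ·t·t = 393, Σwᵢ·t = 25, Σwᵢ·1 = 13.
For AᵀWv: Σwᵢ·t·v = 1178, Σwᵢ·v = 76.
Eliminating c₀: 13·(row 1) − 25·(row 2) gives 4484·c₁ = 13·1178 − 25·76 = 13414, so c₁ = 353/118.
Then c₀ = (76 − 25·(353/118))/13 = 11/118.

c₁ = 2.99, c₀ = 0.09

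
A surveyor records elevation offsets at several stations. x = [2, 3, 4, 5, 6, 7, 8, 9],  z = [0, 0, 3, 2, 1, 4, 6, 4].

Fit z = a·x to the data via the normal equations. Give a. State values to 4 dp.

MᵀM·[a]ᵀ = Mᵀz reads: 284·a = 140.
Hence a = 140 / 284 ≈ 0.492958.

a = 0.4930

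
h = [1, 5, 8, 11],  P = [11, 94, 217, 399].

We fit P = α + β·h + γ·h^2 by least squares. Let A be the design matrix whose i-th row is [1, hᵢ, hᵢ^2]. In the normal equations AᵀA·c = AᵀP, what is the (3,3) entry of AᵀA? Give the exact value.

Row 3 ↔ basis h^2, column 3 ↔ basis h^2, so (AᵀA)_{3,3} = Σᵢ (h^2)·(h^2) = (1)·(1) + (25)·(25) + (64)·(64) + (121)·(121) = 19363.

19363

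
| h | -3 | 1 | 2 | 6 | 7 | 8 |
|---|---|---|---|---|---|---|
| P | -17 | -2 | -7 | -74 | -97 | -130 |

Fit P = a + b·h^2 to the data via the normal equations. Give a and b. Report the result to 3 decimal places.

Setting ∂/∂a … = 0 gives: 6·a + 163·b = -327;  163·a + 7891·b = -15920.
(Σ1 = 6, Σh^2 = 163, Σh^2·h^2 = 7891, ΣP = -327, Σh^2·P = -15920.)
Determinant 6·7891 − 163² = 20777.
a = ((-327)·7891 − 163·(-15920))/20777 = 14603/20777; b = (6·(-15920) − 163·(-327))/20777 = -42219/20777.

a = 0.703, b = -2.032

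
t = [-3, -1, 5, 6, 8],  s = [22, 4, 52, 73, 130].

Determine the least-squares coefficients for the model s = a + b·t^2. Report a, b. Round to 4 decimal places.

a = 2.6951, b = 1.9817

The normal system MᵀM·[a, b]ᵀ = Mᵀs is [[5, 135]; [135, 6099]]·[a, b]ᵀ = [281, 12450]ᵀ.
Eliminating b: 6099·(row 1) − 135·(row 2) gives 12270·a = 6099·281 − 135·12450 = 33069, so a = 11023/4090.
Then b = (12450 − 135·(11023/4090))/6099 = 1621/818.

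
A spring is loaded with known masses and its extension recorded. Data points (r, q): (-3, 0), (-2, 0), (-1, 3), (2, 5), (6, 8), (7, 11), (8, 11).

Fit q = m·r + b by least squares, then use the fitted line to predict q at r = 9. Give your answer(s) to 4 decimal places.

With design matrix X, XᵀX = [[167, 17]; [17, 7]] and Xᵀq = [220, 38]ᵀ.
Eliminating b: 7·(row 1) − 17·(row 2) gives 880·m = 7·220 − 17·38 = 894, so m = 447/440.
Then b = (38 − 17·(447/440))/7 = 1303/440.
At r = 9: q̂ = (447/440)·(9) + (1303/440)·(1) = 2663/220.

q̂ = 12.1045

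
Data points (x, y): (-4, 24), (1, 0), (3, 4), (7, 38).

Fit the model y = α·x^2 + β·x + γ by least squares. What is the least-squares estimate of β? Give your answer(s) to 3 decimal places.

Entries of AᵀA: Σx^2·x^2 = 2739, Σx^2·x = 307, Σx^2 = 75, Σx·x = 75, Σx = 7, Σ1 = 4.
For Aᵀy: Σx^2·y = 2282, Σx·y = 182, Σy = 66.
So AᵀA·[α, β, γ]ᵀ = Aᵀy: [[2739, 307, 75]; [307, 75, 7]; [75, 7, 4]]·[α, β, γ]ᵀ = [2282, 182, 66]ᵀ.
Inverting the 3×3 Gram matrix, [α, β, γ]ᵀ = [53855/52742, -94943/52742, 13306/26371]ᵀ.

β = -1.800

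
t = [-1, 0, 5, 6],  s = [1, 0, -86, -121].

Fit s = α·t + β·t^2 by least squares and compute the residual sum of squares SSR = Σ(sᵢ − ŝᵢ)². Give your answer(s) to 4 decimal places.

AᵀA·[α, β]ᵀ = Aᵀs reads: 62·α + 340·β = -1157;  340·α + 1922·β = -6505.
(Σt·t = 62, Σt·t^2 = 340, Σt^2·t^2 = 1922, Σt·s = -1157, Σt^2·s = -6505.)
Δ = 62·1922 − 340² = 3564.
α = ((-1157)·1922 − 340·(-6505))/3564 = -2009/594; β = (62·(-6505) − 340·(-1157))/3564 = -1655/594.
Residuals: 40/99, 0, 56/99, -40/99; SSR = 64/99.

SSR = 0.6465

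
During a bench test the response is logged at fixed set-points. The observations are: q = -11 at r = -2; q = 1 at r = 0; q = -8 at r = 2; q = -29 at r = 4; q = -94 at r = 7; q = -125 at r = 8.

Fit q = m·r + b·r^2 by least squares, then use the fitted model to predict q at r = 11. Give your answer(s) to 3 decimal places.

q̂ = -239.847

Entries of AᵀA: Σr·r = 137, Σr·r^2 = 919, Σr^2·r^2 = 6785.
Moment sums: Σr·q = -1768, Σr^2·q = -13146.
So AᵀA·[m, b]ᵀ = Aᵀq: [[137, 919]; [919, 6785]]·[m, b]ᵀ = [-1768, -13146]ᵀ.
Eliminating b: 6785·(row 1) − 919·(row 2) gives 84984·m = 6785·(-1768) − 919·(-13146) = 85294, so m = 42647/42492.
Then b = ((-13146) − 919·(42647/42492))/6785 = -88105/42492.
At r = 11: q̂ = (42647/42492)·(11) + (-88105/42492)·(121) = -849299/3541.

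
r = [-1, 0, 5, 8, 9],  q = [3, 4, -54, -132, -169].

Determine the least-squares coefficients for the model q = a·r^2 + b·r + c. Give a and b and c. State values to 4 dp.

a = -1.9274, b = -1.7118, c = 3.5077

Sums needed: Σr^2·r^2 = 11283, Σr^2·r = 1365, Σr^2 = 171, Σr·r = 171, Σr = 21, Σ1 = 5.
And Σr^2·q = -23484, Σr·q = -2850, Σq = -348.
XᵀX·[a, b, c]ᵀ = Xᵀq becomes [[11283, 1365, 171]; [1365, 171, 21]; [171, 21, 5]]·[a, b, c]ᵀ = [-23484, -2850, -348]ᵀ.
Inverting the 3×3 Gram matrix, [a, b, c]ᵀ = [-8473/4396, -1075/628, 3855/1099]ᵀ.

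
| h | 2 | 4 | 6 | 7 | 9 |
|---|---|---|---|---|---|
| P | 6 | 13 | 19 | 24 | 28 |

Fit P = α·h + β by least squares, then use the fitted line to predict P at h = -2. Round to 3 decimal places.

P̂ = -6.466

With design matrix X, XᵀX = [[186, 28]; [28, 5]] and XᵀP = [598, 90]ᵀ.
Determinant 186·5 − 28² = 146.
α = (598·5 − 28·90)/146 = 235/73; β = (186·90 − 28·598)/146 = -2/73.
At h = -2: P̂ = (235/73)·(-2) + (-2/73)·(1) = -472/73.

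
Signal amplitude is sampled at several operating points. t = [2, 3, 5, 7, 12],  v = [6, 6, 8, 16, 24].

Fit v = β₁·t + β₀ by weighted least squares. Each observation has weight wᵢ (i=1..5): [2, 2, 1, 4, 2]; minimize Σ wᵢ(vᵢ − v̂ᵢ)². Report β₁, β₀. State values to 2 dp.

β₁ = 1.95, β₀ = 1.24

Setting ∂/∂β₁ … = 0 gives: 535·β₁ + 67·β₀ = 1124;  67·β₁ + 11·β₀ = 144.
Δ = 535·11 − 67² = 1396.
β₁ = (1124·11 − 67·144)/1396 = 679/349; β₀ = (535·144 − 67·1124)/1396 = 433/349.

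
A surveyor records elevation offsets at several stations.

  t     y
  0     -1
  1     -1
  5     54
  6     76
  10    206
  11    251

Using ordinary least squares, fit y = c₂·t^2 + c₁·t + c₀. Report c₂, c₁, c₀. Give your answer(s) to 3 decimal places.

Normal-equation sums: Σt^2·t^2 = 26563, Σt^2·t = 2673, Σt^2 = 283, Σt·t = 283, Σt = 33, Σ1 = 6.
And Σt^2·y = 55056, Σt·y = 5546, Σy = 585.
Solving the 3×3 system (Gaussian elimination) gives c₂ = 111/56, c₁ = 1847/1624, c₀ = -456/203.

c₂ = 1.982, c₁ = 1.137, c₀ = -2.246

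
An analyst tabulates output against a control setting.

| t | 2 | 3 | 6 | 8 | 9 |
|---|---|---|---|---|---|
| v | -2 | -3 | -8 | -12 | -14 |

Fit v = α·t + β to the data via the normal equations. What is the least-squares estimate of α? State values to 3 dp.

Entries of MᵀM: Σt·t = 194, Σt = 28, Σ1 = 5.
Moment sums: Σt·v = -283, Σv = -39.
MᵀM·[α, β]ᵀ = Mᵀv becomes [[194, 28]; [28, 5]]·[α, β]ᵀ = [-283, -39]ᵀ.
Determinant 194·5 − 28² = 186.
α = ((-283)·5 − 28·(-39))/186 = -323/186; β = (194·(-39) − 28·(-283))/186 = 179/93.

α = -1.737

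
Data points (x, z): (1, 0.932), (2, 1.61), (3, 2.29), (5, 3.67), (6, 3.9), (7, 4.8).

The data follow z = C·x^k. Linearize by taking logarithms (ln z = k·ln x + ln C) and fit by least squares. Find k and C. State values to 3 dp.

With ln zᵢ as the transformed response and ln xᵢ as the regressor:
XᵀX = [[11.2747, 7.1389]; [7.1389, 6]], rhs = [8.8239, 5.4641]ᵀ  (here Σln x = 7.1389, Σ(ln x)² = 11.2747, Σln z = 5.4641, Σln x·ln z = 8.8239).
Δ = 11.2747·6 − (7.1389)² = 16.6845; k = (8.8239·6 − 7.1389·5.4641)/16.6845 = 0.83523, ln C = (11.2747·5.4641 − 7.1389·8.8239)/16.6845 = -0.08307, so C = exp(-0.08307) = 0.92029.

k = 0.835, C = 0.920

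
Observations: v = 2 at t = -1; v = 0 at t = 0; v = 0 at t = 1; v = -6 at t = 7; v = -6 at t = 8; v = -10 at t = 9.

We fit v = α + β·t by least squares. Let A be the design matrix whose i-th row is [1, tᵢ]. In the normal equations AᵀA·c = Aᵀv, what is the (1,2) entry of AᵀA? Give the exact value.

24

Row 1 ↔ basis 1, column 2 ↔ basis t, so (AᵀA)_{1,2} = Σᵢ t = (1)·(-1) + (1)·(0) + (1)·(1) + (1)·(7) + (1)·(8) + (1)·(9) = 24.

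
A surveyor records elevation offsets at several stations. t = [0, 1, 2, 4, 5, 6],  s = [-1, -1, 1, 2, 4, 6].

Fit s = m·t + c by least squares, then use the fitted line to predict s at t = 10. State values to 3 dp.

ŝ = 9.833

Forming MᵀM = [[82, 18]; [18, 6]] and Mᵀs = [65, 11]ᵀ gives MᵀM·[m, c]ᵀ = Mᵀs.
Eliminating c: 6·(row 1) − 18·(row 2) gives 168·m = 6·65 − 18·11 = 192, so m = 8/7.
Then c = (11 − 18·(8/7))/6 = -67/42.
At t = 10: ŝ = (8/7)·(10) + (-67/42)·(1) = 59/6.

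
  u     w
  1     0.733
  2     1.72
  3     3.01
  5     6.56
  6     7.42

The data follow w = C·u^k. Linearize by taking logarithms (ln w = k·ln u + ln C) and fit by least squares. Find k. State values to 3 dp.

k = 1.329

Let Y = ln w. Fitting Y = k·ln u + ln C by least squares:
Σln u = 5.1930, Σ(ln u)² = 7.4881, Σln w = 5.2188, Σln u·ln w = 8.2049.
Equations: 7.4881·k + 5.1930·ln C = 8.2049;  5.1930·k + 5·ln C = 5.2188.
Δ = 7.4881·5 − (5.1930)² = 10.4737; k = (8.2049·5 − 5.1930·5.2188)/10.4737 = 1.32935, ln C = (7.4881·5.2188 − 5.1930·8.2049)/10.4737 = -0.33689.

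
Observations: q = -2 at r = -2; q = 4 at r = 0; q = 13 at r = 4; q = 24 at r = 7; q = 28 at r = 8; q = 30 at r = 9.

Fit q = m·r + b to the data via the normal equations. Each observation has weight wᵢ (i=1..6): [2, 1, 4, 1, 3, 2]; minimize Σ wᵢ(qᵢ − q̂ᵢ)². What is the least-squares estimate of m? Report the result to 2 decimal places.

m = 2.99

Normal-equation sums: Σwᵢ·r·r = 475, Σwᵢ·r = 61, Σwᵢ·1 = 13.
And Σwᵢ·r·q = 1596, Σwᵢ·q = 220.
So XᵀWX·[m, b]ᵀ = XᵀWq: [[475, 61]; [61, 13]]·[m, b]ᵀ = [1596, 220]ᵀ.
Determinant 475·13 − 61² = 2454.
m = (1596·13 − 61·220)/2454 = 3664/1227; b = (475·220 − 61·1596)/2454 = 3572/1227.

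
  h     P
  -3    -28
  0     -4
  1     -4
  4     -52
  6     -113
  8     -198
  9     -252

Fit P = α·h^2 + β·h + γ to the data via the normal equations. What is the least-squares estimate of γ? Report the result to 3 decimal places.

Sums needed: Σh^2·h^2 = 12291, Σh^2·h = 1495, Σh^2 = 207, Σh·h = 207, Σh = 25, Σ1 = 7.
For XᵀP: Σh^2·P = -38240, Σh·P = -4658, ΣP = -651.
So XᵀX·[α, β, γ]ᵀ = XᵀP: [[12291, 1495, 207]; [1495, 207, 25]; [207, 25, 7]]·[α, β, γ]ᵀ = [-38240, -4658, -651]ᵀ.
Solving the 3×3 system (Gaussian elimination) gives α = -1652683/543058, β = -152897/543058, γ = -543068/271529.

γ = -2.000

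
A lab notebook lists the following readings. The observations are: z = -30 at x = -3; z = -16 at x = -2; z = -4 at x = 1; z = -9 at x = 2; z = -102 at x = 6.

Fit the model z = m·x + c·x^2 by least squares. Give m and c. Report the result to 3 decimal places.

Sums needed: Σx·x = 54, Σx·x^2 = 190, Σx^2·x^2 = 1410.
Moment sums: Σx·z = -512, Σx^2·z = -4046.
Normal equations: [[54, 190]; [190, 1410]]·[m, c]ᵀ = [-512, -4046]ᵀ.
Determinant 54·1410 − 190² = 40040.
m = ((-512)·1410 − 190·(-4046))/40040 = 2341/2002; c = (54·(-4046) − 190·(-512))/40040 = -30301/10010.

m = 1.169, c = -3.027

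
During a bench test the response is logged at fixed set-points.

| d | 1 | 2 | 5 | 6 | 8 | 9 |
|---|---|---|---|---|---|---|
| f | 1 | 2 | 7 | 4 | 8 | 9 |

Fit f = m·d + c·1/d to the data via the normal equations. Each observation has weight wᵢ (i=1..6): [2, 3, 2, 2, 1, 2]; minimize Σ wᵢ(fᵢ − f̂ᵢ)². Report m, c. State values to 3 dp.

m = 0.985, c = 0.105

The normal system MᵀWM·[m, c]ᵀ = MᵀWf is [[362, 12]; [12, 379193/129600]]·[m, c]ᵀ = [358, 182/15]ᵀ.
Δ = 362·(379193/129600) − 12² = 59302733/64800.
m = (358·(379193/129600) − 12·(182/15))/(59302733/64800) = 58440667/59302733; c = (362·(182/15) − 12·358)/(59302733/64800) = 6238080/59302733.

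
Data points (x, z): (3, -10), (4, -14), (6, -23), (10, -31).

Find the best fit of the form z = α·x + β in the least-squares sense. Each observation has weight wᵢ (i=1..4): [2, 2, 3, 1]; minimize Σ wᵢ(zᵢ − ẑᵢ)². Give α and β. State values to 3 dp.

Entries of MᵀWM: Σwᵢ·x·x = 258, Σwᵢ·x = 42, Σwᵢ·1 = 8.
And Σwᵢ·x·z = -896, Σwᵢ·z = -148.
MᵀWM·[α, β]ᵀ = MᵀWz becomes [[258, 42]; [42, 8]]·[α, β]ᵀ = [-896, -148]ᵀ.
Determinant 258·8 − 42² = 300.
α = ((-896)·8 − 42·(-148))/300 = -238/75; β = (258·(-148) − 42·(-896))/300 = -46/25.

α = -3.173, β = -1.840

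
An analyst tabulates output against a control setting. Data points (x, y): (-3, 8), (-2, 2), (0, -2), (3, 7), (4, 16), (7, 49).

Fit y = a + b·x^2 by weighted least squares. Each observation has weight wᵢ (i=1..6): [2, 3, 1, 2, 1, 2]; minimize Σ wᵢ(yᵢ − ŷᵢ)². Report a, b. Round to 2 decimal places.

a = -1.89, b = 1.04

AᵀWA·[a, b]ᵀ = AᵀWy reads: 11·a + 162·b = 148;  162·a + 5430·b = 5352.
det = 11·5430 − 162² = 33486.
a = (148·5430 − 162·5352)/33486 = -10564/5581; b = (11·5352 − 162·148)/33486 = 5816/5581.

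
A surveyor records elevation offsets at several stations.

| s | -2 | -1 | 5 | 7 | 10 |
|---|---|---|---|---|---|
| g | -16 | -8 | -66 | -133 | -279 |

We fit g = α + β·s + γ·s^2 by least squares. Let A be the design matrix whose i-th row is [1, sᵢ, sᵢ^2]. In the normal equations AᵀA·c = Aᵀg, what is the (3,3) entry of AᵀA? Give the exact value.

Row 3 ↔ basis s^2, column 3 ↔ basis s^2, so (AᵀA)_{3,3} = Σᵢ (s^2)·(s^2) = (4)·(4) + (1)·(1) + (25)·(25) + (49)·(49) + (100)·(100) = 13043.

13043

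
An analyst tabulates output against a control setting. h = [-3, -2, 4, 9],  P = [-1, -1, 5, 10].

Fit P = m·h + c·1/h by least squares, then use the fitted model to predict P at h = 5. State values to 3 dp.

Normal-equation sums: Σh·h = 110, Σh·1/h = 4, Σ1/h·1/h = 565/1296.
For XᵀP: Σh·P = 115, Σ1/h·P = 115/36.
Eliminating c: (565/1296)·(row 1) − 4·(row 2) gives (20707/648)·m = (565/1296)·115 − 4·(115/36) = 48415/1296, so m = 48415/41414.
Then c = ((115/36) − 4·(48415/41414))/(565/1296) = -70380/20707.
At h = 5: P̂ = (48415/41414)·(5) + (-70380/20707)·(1/5) = 213923/41414.

P̂ = 5.165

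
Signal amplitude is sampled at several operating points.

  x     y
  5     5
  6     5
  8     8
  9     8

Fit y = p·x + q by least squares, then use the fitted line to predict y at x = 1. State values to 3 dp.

ŷ = 1.100

Entries of MᵀM: Σx·x = 206, Σx = 28, Σ1 = 4.
Right-hand side: Σx·y = 191, Σy = 26.
Determinant 206·4 − 28² = 40.
p = (191·4 − 28·26)/40 = 9/10; q = (206·26 − 28·191)/40 = 1/5.
At x = 1: ŷ = (9/10)·(1) + (1/5)·(1) = 11/10.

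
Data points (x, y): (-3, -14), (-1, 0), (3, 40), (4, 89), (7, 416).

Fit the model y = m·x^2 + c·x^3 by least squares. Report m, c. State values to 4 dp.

From the data, Σx^2·x^2 = 2820, Σx^2·x^3 = 17830, Σx^3·x^3 = 123204.
Moment sums: Σx^2·y = 22042, Σx^3·y = 149842.
Determinant 2820·123204 − 17830² = 29526380.
m = (22042·123204 − 17830·149842)/29526380 = 10994927/7381595; c = (2820·149842 − 17830·22042)/29526380 = 1477279/1476319.

m = 1.4895, c = 1.0007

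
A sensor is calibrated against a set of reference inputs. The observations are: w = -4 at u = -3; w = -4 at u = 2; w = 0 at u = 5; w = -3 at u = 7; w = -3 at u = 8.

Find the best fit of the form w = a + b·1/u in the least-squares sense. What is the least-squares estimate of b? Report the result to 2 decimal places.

Normal-equation sums: Σ1 = 5, Σ1/u = 533/840, Σ1/u·1/u = 308449/705600.
And Σw = -14, Σ1/u·w = -247/168.
So MᵀM·[a, b]ᵀ = Mᵀw: [[5, 533/840]; [533/840, 308449/705600]]·[a, b]ᵀ = [-14, -247/168]ᵀ.
Determinant 5·(308449/705600) − (533/840)² = 314539/176400.
a = ((-14)·(308449/705600) − (533/840)·(-247/168))/(314539/176400) = -3660031/1258156; b = (5·(-247/168) − (533/840)·(-14))/(314539/176400) = 270270/314539.

b = 0.86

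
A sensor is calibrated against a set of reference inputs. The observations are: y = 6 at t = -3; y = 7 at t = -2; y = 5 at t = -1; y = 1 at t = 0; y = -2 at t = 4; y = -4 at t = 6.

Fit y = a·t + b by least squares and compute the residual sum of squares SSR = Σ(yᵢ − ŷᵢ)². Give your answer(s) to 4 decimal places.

SSR = 7.5895

Forming XᵀX = [[66, 4]; [4, 6]] and Xᵀy = [-69, 13]ᵀ gives XᵀX·[a, b]ᵀ = Xᵀy.
Δ = 66·6 − 4² = 380.
a = ((-69)·6 − 4·13)/380 = -233/190; b = (66·13 − 4·(-69))/380 = 567/190.
Residuals: -63/95, 297/190, 15/19, -377/190, -3/38, 71/190; SSR = 721/95.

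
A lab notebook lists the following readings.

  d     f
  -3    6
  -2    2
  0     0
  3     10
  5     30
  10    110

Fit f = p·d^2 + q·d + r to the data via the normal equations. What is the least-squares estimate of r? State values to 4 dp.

With design matrix A, AᵀA = [[10803, 1117, 147]; [1117, 147, 13]; [147, 13, 6]] and Aᵀf = [11902, 1258, 158]ᵀ.
Row-reducing yields p = 167393/163632, q = 45355/54544, r = -5435/10227.

r = -0.5314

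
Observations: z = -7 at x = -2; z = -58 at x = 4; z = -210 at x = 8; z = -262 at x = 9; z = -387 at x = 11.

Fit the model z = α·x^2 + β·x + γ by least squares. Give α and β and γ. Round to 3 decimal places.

AᵀA·[α, β, γ]ᵀ = Aᵀz reads: 25570·α + 2628·β + 286·γ = -82445;  2628·α + 286·β + 30·γ = -8513;  286·α + 30·β + 5·γ = -924.
Inverting the 3×3 Gram matrix, [α, β, γ]ᵀ = [-1072613/361502, -896947/361502, -35212/180751]ᵀ.

α = -2.967, β = -2.481, γ = -0.195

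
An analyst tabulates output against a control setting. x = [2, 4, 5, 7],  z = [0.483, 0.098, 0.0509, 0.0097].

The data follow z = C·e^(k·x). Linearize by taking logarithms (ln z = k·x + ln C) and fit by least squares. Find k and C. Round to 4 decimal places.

k = -0.7767, C = 2.2915

Linearized form: ln z = k·x + ln C. From the 4 transformed points,
Sums: Σx = 18.0000, Σ(x)² = 94.0000, Σln z = -10.6640, Σx·ln z = -58.0855.
Normal system: [[94.0000, 18.0000]; [18.0000, 4]]·[k, ln C]ᵀ = [-58.0855, -10.6640]ᵀ.
Slope k = (n·Σx·ln z − Σx·Σln z)/(n·Σ(x)² − (Σx)²) = (4·-58.0855 − 18.0000·-10.6640)/52.0000 = -0.77671; ln C = (Σln z − k·Σx)/n = 0.82920, so C = exp(0.82920) = 2.29148.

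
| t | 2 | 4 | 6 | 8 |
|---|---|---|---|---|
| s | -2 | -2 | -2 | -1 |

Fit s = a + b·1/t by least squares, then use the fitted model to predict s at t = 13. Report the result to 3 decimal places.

From the data, Σ1 = 4, Σ1/t = 25/24, Σ1/t·1/t = 205/576.
Moment sums: Σs = -7, Σ1/t·s = -47/24.
Determinant 4·(205/576) − (25/24)² = 65/192.
a = ((-7)·(205/576) − (25/24)·(-47/24))/(65/192) = -4/3; b = (4·(-47/24) − (25/24)·(-7))/(65/192) = -8/5.
At t = 13: ŝ = (-4/3)·(1) + (-8/5)·(1/13) = -284/195.

ŝ = -1.456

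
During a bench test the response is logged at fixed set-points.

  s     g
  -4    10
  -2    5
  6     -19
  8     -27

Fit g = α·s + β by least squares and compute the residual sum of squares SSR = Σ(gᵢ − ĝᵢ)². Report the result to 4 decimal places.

SSR = 2.4038

Compute the Gram sums: Σs·s = 120, Σs = 8, Σ1 = 4.
Right-hand side: Σs·g = -380, Σg = -31.
So XᵀX·[α, β]ᵀ = Xᵀg: [[120, 8]; [8, 4]]·[α, β]ᵀ = [-380, -31]ᵀ.
det = 120·4 − 8² = 416.
α = ((-380)·4 − 8·(-31))/416 = -159/52; β = (120·(-31) − 8·(-380))/416 = -85/52.
Residuals: -31/52, 27/52, 51/52, -47/52; SSR = 125/52.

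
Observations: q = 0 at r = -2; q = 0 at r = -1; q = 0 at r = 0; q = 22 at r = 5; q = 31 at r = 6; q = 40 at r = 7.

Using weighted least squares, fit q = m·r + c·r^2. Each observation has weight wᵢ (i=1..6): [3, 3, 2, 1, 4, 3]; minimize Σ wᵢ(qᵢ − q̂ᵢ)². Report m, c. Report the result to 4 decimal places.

The normal system XᵀWX·[m, c]ᵀ = XᵀWq is [[331, 1991]; [1991, 13063]]·[m, c]ᵀ = [1694, 10894]ᵀ.
Eliminating c: 13063·(row 1) − 1991·(row 2) gives 359772·m = 13063·1694 − 1991·10894 = 438768, so m = 36564/29981.
Then c = (10894 − 1991·(36564/29981))/13063 = 19430/29981.

m = 1.2196, c = 0.6481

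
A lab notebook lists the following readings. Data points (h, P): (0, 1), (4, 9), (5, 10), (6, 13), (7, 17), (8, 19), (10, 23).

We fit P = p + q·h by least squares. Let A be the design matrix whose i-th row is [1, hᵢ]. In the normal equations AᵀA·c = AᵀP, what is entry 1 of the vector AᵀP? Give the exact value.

Entry 1 ↔ basis 1, so (AᵀP)_{1} = Σᵢ Pᵢ = (1)·(1) + (1)·(9) + (1)·(10) + (1)·(13) + (1)·(17) + (1)·(19) + (1)·(23) = 92.

92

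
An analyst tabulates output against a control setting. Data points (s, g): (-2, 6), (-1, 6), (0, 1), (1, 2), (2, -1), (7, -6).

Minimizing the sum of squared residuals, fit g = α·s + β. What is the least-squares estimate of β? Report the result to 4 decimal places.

β = 2.9246

From the data, Σs·s = 59, Σs = 7, Σ1 = 6.
Moment sums: Σs·g = -60, Σg = 8.
Determinant 59·6 − 7² = 305.
α = ((-60)·6 − 7·8)/305 = -416/305; β = (59·8 − 7·(-60))/305 = 892/305.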